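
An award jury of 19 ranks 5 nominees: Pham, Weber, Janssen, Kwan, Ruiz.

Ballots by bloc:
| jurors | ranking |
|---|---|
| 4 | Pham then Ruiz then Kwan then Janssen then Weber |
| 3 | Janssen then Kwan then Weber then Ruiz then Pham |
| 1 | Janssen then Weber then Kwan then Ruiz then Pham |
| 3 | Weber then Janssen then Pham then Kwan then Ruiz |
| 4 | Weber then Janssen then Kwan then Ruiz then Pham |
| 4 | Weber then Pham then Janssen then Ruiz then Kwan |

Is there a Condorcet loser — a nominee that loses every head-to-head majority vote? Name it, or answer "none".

Head-to-head results (19 jurors):
Pham vs Weber: Weber wins 15–4.
Pham vs Janssen: Janssen wins 11–8.
Pham vs Kwan: Pham is ranked higher on 4+3+4 = 11 ballots, Kwan on 8. Pham wins 11–8.
Pham vs Ruiz: 11 to 8, Pham.
Weber vs Janssen: Weber wins 11–8.
Weber–Kwan: Weber 12–7.
Weber vs Ruiz: Weber is ranked higher on 3+1+3+4+4 = 15 ballots, Ruiz on 4. Weber wins 15–4.
Janssen vs Kwan: Janssen preferred on 3+1+3+4+4 = 15 ballots; Janssen wins 15–4.
Janssen vs Ruiz: 3+1+3+4+4 = 15 for Janssen, 4 for Ruiz — Janssen by 15–4.
Kwan vs Ruiz: Kwan, 11–8.
Ruiz loses to every other nominee — it is the Condorcet loser.

Ruiz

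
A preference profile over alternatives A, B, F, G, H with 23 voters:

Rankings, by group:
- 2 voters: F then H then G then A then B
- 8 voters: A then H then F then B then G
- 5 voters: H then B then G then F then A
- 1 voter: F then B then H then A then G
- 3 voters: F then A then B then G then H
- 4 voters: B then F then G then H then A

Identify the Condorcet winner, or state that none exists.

H

Head-to-head results (23 voters):
A vs B: A wins 13–10.
A–F: F 15–8.
A vs G: A, 12–11.
A–H: H 12–11.
B vs F: F, 14–9.
B vs G: B, 21–2.
B vs H: H, 15–8.
F–G: F 18–5.
F vs H: H, 13–10.
G vs H: H, 16–7.
H wins every pairwise contest, so H is the Condorcet winner.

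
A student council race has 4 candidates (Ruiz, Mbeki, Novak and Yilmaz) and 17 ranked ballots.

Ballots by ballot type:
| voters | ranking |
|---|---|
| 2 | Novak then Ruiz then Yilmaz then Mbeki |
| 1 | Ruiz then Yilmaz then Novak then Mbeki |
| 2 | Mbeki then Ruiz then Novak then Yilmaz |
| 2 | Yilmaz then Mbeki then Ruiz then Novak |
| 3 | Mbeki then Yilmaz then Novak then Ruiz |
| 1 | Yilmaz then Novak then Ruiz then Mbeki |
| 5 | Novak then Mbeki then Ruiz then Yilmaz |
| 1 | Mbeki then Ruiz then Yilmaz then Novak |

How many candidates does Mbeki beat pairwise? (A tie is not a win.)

Mbeki against each rival (17 voters):
Mbeki vs Ruiz: Mbeki is ranked higher on 2+2+3+5+1 = 13 ballots, Ruiz on 4. Mbeki wins 13–4.
Mbeki vs Novak: Novak wins 9–8.
Mbeki vs Yilmaz: Mbeki is ranked higher on 2+3+5+1 = 11 ballots, Yilmaz on 6. Mbeki wins 11–6.
Mbeki beats Ruiz, Yilmaz; loses to Novak — 2 pairwise wins.

2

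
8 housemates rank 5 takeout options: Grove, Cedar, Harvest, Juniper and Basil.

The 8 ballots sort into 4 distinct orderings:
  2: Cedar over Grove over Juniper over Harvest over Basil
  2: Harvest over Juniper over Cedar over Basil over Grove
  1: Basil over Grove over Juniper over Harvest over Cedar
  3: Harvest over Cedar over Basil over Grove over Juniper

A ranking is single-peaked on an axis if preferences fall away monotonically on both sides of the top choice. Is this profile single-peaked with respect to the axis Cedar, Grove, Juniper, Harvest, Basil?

no

Axis positions: Cedar=1, Grove=2, Juniper=3, Harvest=4, Basil=5.
Type 1 (peak Cedar at position 1): ranking walks positions 1-2-3-4-5, expanding outward from the peak — single-peaked.
Type 2: ranking walks positions 4-3-1-5-2; Cedar is ranked above Grove even though Grove lies between Cedar and the peak Harvest on the axis — preferences dip and rise again. Not single-peaked.
Type 3: ranking walks positions 5-2-3-4-1; Grove is ranked above Harvest even though Harvest lies between Grove and the peak Basil on the axis — preferences dip and rise again. Not single-peaked.
Type 4: ranking walks positions 4-1-5-2-3; Cedar is ranked above Juniper even though Juniper lies between Cedar and the peak Harvest on the axis — preferences dip and rise again. Not single-peaked.
Type 2 violates single-peakedness, so the profile is not single-peaked on this axis.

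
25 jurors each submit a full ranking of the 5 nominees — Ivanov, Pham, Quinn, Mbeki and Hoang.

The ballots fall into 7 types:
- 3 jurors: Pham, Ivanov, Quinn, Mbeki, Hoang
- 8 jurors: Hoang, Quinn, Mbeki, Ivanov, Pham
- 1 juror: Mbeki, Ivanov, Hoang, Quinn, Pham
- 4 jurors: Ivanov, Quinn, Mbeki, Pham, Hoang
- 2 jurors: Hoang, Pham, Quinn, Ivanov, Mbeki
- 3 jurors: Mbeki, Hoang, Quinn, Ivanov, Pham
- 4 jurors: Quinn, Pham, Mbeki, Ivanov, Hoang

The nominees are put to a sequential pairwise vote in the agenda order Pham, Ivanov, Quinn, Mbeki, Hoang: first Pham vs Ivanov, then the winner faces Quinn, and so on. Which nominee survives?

Hoang

Round 1: Pham vs Ivanov — 9–16, Ivanov advances.
Round 2: Ivanov vs Quinn — 8–17, Quinn advances.
Round 3: Quinn vs Mbeki — 21–4, Quinn advances.
Round 4: Quinn vs Hoang — 11–14, Hoang advances.
Hoang survives the agenda.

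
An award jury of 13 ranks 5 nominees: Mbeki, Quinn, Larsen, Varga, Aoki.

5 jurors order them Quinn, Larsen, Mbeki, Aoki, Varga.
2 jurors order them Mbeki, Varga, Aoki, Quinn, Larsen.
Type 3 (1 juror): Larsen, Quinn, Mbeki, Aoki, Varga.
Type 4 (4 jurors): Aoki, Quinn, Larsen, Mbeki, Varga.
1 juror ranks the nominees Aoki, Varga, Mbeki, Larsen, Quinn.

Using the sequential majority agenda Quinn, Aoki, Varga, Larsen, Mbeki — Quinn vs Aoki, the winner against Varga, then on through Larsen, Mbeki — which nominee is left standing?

Mbeki

Round 1: Quinn vs Aoki — 6–7, Aoki advances.
Round 2: Aoki vs Varga — 11–2, Aoki advances.
Round 3: Aoki vs Larsen — 7–6, Aoki advances.
Round 4: Aoki vs Mbeki — 5–8, Mbeki advances.
Mbeki survives the agenda.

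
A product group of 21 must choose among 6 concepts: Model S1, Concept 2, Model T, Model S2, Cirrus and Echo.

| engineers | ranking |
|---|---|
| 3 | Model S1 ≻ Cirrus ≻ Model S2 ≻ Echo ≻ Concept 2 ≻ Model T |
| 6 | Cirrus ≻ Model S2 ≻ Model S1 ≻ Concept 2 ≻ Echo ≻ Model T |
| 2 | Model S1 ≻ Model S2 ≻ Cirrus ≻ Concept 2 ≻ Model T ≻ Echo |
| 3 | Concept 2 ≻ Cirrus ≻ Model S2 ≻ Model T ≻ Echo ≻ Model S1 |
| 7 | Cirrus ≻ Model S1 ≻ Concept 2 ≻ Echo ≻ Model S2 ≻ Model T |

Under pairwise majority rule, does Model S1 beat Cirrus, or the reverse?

Ballots ranking Model S1 above Cirrus: 3 + 2 = 5.
Ballots ranking Cirrus above Model S1: 21 − 5 = 16.
Cirrus wins the head-to-head 16–5.

Cirrus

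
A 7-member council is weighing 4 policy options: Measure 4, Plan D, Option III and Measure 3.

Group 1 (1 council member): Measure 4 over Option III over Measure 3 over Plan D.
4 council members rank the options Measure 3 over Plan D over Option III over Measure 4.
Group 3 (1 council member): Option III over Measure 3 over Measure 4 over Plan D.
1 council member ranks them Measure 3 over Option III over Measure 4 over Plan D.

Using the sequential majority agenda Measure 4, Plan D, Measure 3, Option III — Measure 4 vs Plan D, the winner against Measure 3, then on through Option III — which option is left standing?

Round 1: Measure 4 vs Plan D — 3–4, Plan D advances.
Round 2: Plan D vs Measure 3 — 0–7, Measure 3 advances.
Round 3: Measure 3 vs Option III — 5–2, Measure 3 advances.
The agenda winner is Measure 3.

Measure 3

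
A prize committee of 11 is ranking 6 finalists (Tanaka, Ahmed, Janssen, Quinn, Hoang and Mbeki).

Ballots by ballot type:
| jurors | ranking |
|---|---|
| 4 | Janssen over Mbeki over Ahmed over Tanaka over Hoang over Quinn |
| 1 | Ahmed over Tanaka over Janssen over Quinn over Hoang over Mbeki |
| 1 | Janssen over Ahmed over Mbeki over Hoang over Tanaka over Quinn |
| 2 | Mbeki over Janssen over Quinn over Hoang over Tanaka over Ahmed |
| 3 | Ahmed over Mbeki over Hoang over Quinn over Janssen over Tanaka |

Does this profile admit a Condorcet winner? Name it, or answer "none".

Pairwise majorities:
Tanaka vs Ahmed: Tanaka preferred on 2 ballots; Ahmed wins 9–2.
Tanaka vs Janssen: 1 to 10, Janssen.
Tanaka vs Quinn: 6 to 5, Tanaka.
Tanaka vs Hoang: 5 to 6, Hoang.
Tanaka vs Mbeki: Tanaka is ranked higher on 1 ballot, Mbeki on 10. Mbeki wins 10–1.
Ahmed vs Janssen: Ahmed preferred on 1+3 = 4 ballots; Janssen wins 7–4.
Ahmed vs Quinn: 4+1+1+3 = 9 for Ahmed, 2 for Quinn — Ahmed by 9–2.
Ahmed vs Hoang: Ahmed is ranked higher on 4+1+1+3 = 9 ballots, Hoang on 2. Ahmed wins 9–2.
Ahmed vs Mbeki: 5 to 6, Mbeki.
Janssen vs Quinn: Janssen preferred on 4+1+1+2 = 8 ballots; Janssen wins 8–3.
Janssen vs Hoang: Janssen is ranked higher on 4+1+1+2 = 8 ballots, Hoang on 3. Janssen wins 8–3.
Janssen vs Mbeki: 4+1+1 = 6 for Janssen, 5 for Mbeki — Janssen by 6–5.
Quinn vs Hoang: 1+2 = 3 for Quinn, 8 for Hoang — Hoang by 8–3.
Quinn vs Mbeki: 1 to 10, Mbeki.
Hoang vs Mbeki: Hoang is ranked higher on 1 ballot, Mbeki on 10. Mbeki wins 10–1.
Janssen defeats every rival head-to-head and is the Condorcet winner.

Janssen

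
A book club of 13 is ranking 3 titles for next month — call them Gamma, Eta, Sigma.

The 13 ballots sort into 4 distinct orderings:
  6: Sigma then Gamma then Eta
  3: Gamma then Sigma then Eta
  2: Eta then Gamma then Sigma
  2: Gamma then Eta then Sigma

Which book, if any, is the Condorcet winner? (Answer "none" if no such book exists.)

Pairwise majorities:
Gamma vs Eta: 11 to 2, Gamma.
Gamma vs Sigma: Gamma wins 7–6.
Eta vs Sigma: 2+2 = 4 for Eta, 9 for Sigma — Sigma by 9–4.
Only Gamma has no losses; Gamma is the Condorcet winner.

Gamma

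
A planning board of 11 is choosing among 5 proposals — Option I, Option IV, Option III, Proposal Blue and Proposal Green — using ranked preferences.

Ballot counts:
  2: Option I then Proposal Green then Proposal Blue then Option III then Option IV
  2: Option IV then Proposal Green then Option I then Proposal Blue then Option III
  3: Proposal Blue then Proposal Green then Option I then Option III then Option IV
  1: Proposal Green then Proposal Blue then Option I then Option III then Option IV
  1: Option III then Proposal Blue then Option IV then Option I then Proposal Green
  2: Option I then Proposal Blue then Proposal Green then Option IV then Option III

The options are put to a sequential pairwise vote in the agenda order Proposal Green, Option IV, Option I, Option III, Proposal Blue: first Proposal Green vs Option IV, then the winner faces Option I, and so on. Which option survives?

Proposal Blue

Round 1: Proposal Green vs Option IV — 8–3, Proposal Green advances.
Round 2: Proposal Green vs Option I — 6–5, Proposal Green advances.
Round 3: Proposal Green vs Option III — 10–1, Proposal Green advances.
Round 4: Proposal Green vs Proposal Blue — 5–6, Proposal Blue advances.
The agenda winner is Proposal Blue.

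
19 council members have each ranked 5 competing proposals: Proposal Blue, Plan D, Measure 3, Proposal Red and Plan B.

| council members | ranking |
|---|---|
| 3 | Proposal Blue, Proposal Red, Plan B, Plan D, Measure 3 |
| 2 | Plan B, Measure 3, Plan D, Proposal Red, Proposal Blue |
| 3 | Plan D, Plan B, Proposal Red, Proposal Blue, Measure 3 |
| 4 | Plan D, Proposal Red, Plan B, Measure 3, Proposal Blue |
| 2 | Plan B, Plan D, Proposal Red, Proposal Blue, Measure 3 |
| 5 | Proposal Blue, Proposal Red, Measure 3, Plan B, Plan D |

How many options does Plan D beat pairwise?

3

Plan D against each rival (19 council members):
Plan D vs Proposal Blue: 2+3+4+2 = 11 for Plan D, 8 for Proposal Blue — Plan D by 11–8.
Plan D–Measure 3: Plan D 12–7.
Plan D vs Proposal Red: Plan D preferred on 2+3+4+2 = 11 ballots; Plan D wins 11–8.
Plan D vs Plan B: 3+4 = 7 for Plan D, 12 for Plan B — Plan B by 12–7.
Plan D beats Proposal Blue, Measure 3, Proposal Red; loses to Plan B — 3 pairwise wins.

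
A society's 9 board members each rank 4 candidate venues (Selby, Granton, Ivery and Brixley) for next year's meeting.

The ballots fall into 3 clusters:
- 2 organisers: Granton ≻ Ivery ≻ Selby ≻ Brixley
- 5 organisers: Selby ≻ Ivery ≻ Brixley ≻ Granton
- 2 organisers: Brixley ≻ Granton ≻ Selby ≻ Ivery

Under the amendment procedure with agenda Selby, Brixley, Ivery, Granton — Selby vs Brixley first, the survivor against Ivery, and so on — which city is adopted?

Round 1: Selby vs Brixley — 7–2, Selby advances.
Round 2: Selby vs Ivery — 7–2, Selby advances.
Round 3: Selby vs Granton — 5–4, Selby advances.
Selby survives the agenda.

Selby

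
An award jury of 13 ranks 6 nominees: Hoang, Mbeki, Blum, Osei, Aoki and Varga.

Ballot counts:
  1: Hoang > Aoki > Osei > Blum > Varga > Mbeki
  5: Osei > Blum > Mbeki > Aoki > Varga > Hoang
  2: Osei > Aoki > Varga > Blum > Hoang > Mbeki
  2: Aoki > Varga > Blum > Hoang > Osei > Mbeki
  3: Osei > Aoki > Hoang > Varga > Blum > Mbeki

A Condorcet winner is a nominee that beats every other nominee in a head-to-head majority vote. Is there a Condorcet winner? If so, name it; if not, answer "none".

Osei

Check each pair by majority over 13 ballots:
Hoang vs Mbeki: Hoang is ranked higher on 1+2+2+3 = 8 ballots, Mbeki on 5. Hoang wins 8–5.
Hoang vs Blum: Hoang is ranked higher on 1+3 = 4 ballots, Blum on 9. Blum wins 9–4.
Hoang vs Osei: 3 to 10, Osei.
Hoang vs Aoki: Hoang is ranked higher on 1 ballot, Aoki on 12. Aoki wins 12–1.
Hoang vs Varga: Hoang preferred on 1+3 = 4 ballots; Varga wins 9–4.
Mbeki vs Blum: Mbeki preferred on 0 ballots; Blum wins 13–0.
Mbeki vs Osei: 0 to 13, Osei.
Mbeki vs Aoki: 5 for Mbeki, 8 for Aoki — Aoki by 8–5.
Mbeki vs Varga: Mbeki preferred on 5 ballots; Varga wins 8–5.
Blum vs Osei: 2 to 11, Osei.
Blum vs Aoki: 5 to 8, Aoki.
Blum vs Varga: Blum is ranked higher on 1+5 = 6 ballots, Varga on 7. Varga wins 7–6.
Osei vs Aoki: Osei preferred on 5+2+3 = 10 ballots; Osei wins 10–3.
Osei vs Varga: Osei preferred on 1+5+2+3 = 11 ballots; Osei wins 11–2.
Aoki vs Varga: 13 to 0, Aoki.
Only Osei has no losses; Osei is the Condorcet winner.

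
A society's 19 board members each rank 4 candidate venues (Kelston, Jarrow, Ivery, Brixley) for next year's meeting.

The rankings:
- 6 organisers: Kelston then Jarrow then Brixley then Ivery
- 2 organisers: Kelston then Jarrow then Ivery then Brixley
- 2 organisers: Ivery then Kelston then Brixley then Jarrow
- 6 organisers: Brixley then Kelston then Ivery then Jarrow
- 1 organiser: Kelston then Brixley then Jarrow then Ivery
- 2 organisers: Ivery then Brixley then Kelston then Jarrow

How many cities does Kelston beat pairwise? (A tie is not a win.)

3

Kelston against each rival (19 organisers):
Kelston–Jarrow: Kelston 19–0.
Kelston vs Ivery: Kelston preferred on 6+2+6+1 = 15 ballots; Kelston wins 15–4.
Kelston–Brixley: Kelston 11–8.
Kelston beats Jarrow, Ivery, Brixley — 3 pairwise wins.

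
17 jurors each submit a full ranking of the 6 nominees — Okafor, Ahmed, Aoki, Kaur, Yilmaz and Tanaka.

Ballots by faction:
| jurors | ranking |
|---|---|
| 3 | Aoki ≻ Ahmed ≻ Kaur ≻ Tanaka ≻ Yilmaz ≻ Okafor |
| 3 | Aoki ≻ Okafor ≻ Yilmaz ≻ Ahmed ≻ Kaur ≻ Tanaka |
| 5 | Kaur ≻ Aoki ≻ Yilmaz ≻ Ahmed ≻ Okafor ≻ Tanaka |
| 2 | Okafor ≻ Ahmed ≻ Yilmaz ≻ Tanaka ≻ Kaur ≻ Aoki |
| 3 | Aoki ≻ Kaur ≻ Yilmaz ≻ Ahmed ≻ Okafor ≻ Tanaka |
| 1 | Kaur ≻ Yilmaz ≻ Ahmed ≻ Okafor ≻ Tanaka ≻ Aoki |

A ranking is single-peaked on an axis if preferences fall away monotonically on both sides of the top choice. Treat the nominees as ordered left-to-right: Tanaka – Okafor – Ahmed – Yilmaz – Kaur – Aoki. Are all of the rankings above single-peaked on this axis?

no

Axis positions: Tanaka=1, Okafor=2, Ahmed=3, Yilmaz=4, Kaur=5, Aoki=6.
Faction 1: ranking walks positions 6-3-5-1-4-2; Ahmed is ranked above Kaur even though Kaur lies between Ahmed and the peak Aoki on the axis — preferences dip and rise again. Not single-peaked.
Faction 2: ranking walks positions 6-2-4-3-5-1; Okafor is ranked above Kaur even though Kaur lies between Okafor and the peak Aoki on the axis — preferences dip and rise again. Not single-peaked.
Faction 3 (peak Kaur at position 5): ranking walks positions 5-6-4-3-2-1, expanding outward from the peak — single-peaked.
Faction 4 (peak Okafor at position 2): ranking walks positions 2-3-4-1-5-6, expanding outward from the peak — single-peaked.
Faction 5 (peak Aoki at position 6): ranking walks positions 6-5-4-3-2-1, expanding outward from the peak — single-peaked.
Faction 6 (peak Kaur at position 5): ranking walks positions 5-4-3-2-1-6, expanding outward from the peak — single-peaked.
Faction 1 violates single-peakedness, so the profile is not single-peaked on this axis.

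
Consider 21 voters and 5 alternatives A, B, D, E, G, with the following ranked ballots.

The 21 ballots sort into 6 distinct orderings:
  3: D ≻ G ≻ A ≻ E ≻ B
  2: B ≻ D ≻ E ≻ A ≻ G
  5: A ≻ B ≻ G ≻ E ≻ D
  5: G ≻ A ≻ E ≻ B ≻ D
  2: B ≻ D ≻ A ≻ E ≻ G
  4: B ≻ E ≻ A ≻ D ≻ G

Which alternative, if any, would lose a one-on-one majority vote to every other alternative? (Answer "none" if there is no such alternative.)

none

Head-to-head results (21 voters):
A vs B: 13 to 8, A.
A vs D: 5+5+4 = 14 for A, 7 for D — A by 14–7.
A vs E: 15 to 6, A.
A vs G: A wins 13–8.
B vs D: B preferred on 2+5+5+2+4 = 18 ballots; B wins 18–3.
B–E: B 13–8.
B vs G: B, 13–8.
D vs E: E, 14–7.
D–G: D 11–10.
E vs G: E preferred on 2+2+4 = 8 ballots; G wins 13–8.
No alternative is winless: A beats B; B beats D; D beats G; E beats D; G beats E. There is no Condorcet loser.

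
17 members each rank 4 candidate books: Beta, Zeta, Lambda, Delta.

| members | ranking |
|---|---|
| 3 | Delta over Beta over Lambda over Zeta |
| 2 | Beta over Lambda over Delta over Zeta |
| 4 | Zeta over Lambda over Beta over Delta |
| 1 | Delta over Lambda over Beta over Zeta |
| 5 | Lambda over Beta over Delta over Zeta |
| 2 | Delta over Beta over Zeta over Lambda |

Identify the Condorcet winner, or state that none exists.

Pairwise majorities:
Beta vs Zeta: Beta is ranked higher on 3+2+1+5+2 = 13 ballots, Zeta on 4. Beta wins 13–4.
Beta vs Lambda: Beta preferred on 3+2+2 = 7 ballots; Lambda wins 10–7.
Beta vs Delta: Beta, 11–6.
Zeta vs Lambda: Zeta is ranked higher on 4+2 = 6 ballots, Lambda on 11. Lambda wins 11–6.
Zeta vs Delta: Delta wins 13–4.
Lambda vs Delta: Lambda, 11–6.
Lambda wins every pairwise contest, so Lambda is the Condorcet winner.

Lambda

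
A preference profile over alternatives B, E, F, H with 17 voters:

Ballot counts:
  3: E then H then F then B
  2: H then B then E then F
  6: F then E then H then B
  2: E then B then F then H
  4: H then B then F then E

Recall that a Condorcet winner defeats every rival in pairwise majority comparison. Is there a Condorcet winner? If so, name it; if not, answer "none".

Check each pair by majority over 17 ballots:
B vs E: 2+4 = 6 for B, 11 for E — E by 11–6.
B vs F: B preferred on 2+2+4 = 8 ballots; F wins 9–8.
B vs H: B is ranked higher on 2 ballots, H on 15. H wins 15–2.
E vs F: F wins 10–7.
E vs H: 11 to 6, E.
F vs H: F is ranked higher on 6+2 = 8 ballots, H on 9. H wins 9–8.
Each alternative drops at least one matchup (B loses to E; E loses to F; F loses to H; H loses to E); the cycle E → H → F → E rules out a Condorcet winner.

none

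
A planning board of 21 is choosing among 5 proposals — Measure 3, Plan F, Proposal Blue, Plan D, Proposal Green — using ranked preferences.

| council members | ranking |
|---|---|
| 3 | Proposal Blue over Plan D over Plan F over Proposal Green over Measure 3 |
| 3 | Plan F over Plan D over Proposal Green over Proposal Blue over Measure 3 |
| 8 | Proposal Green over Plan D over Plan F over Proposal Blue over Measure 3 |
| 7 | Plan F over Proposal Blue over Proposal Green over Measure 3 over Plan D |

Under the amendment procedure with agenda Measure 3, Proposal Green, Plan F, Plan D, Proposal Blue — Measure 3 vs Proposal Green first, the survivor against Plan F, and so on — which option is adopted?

Round 1: Measure 3 vs Proposal Green — 0–21, Proposal Green advances.
Round 2: Proposal Green vs Plan F — 8–13, Plan F advances.
Round 3: Plan F vs Plan D — 10–11, Plan D advances.
Round 4: Plan D vs Proposal Blue — 11–10, Plan D advances.
The agenda winner is Plan D.

Plan D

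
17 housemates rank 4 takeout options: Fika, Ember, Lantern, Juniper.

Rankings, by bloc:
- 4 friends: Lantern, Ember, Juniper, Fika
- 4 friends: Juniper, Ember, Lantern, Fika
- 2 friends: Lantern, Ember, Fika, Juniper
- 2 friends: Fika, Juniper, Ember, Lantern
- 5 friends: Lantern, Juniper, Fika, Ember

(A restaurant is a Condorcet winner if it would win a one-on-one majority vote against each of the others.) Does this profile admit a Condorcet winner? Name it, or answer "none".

Head-to-head results (17 friends):
Fika vs Ember: Ember, 10–7.
Fika vs Lantern: 2 to 15, Lantern.
Fika vs Juniper: 4 to 13, Juniper.
Ember vs Lantern: 6 to 11, Lantern.
Ember vs Juniper: Juniper wins 11–6.
Lantern–Juniper: Lantern 11–6.
Only Lantern has no losses; Lantern is the Condorcet winner.

Lantern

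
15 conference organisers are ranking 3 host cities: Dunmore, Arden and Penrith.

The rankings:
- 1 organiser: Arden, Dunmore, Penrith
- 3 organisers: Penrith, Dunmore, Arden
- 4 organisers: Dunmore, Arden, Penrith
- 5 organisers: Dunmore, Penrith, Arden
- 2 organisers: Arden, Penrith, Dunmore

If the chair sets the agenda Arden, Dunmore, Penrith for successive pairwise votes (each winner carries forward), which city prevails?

Dunmore

Round 1: Arden vs Dunmore — 3–12, Dunmore advances.
Round 2: Dunmore vs Penrith — 10–5, Dunmore advances.
The agenda winner is Dunmore.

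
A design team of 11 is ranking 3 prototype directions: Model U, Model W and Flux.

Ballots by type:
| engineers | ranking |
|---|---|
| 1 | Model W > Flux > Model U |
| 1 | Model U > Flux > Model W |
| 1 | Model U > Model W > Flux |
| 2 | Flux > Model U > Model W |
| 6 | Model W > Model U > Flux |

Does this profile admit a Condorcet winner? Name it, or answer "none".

Model W

Head-to-head results (11 engineers):
Model U vs Model W: 1+1+2 = 4 for Model U, 7 for Model W — Model W by 7–4.
Model U vs Flux: Model U is ranked higher on 1+1+6 = 8 ballots, Flux on 3. Model U wins 8–3.
Model W vs Flux: 1+1+6 = 8 for Model W, 3 for Flux — Model W by 8–3.
Model W wins every pairwise contest, so Model W is the Condorcet winner.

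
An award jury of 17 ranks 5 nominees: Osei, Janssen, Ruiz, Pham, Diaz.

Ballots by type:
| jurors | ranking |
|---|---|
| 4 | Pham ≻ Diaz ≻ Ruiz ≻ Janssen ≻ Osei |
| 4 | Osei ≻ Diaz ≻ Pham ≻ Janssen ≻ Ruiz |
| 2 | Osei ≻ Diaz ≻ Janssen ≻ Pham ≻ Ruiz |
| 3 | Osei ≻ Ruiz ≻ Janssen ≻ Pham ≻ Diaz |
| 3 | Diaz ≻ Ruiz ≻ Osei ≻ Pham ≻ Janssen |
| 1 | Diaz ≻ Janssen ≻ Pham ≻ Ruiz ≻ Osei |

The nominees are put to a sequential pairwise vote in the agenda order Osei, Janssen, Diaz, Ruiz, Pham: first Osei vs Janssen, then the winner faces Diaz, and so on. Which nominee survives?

Round 1: Osei vs Janssen — 12–5, Osei advances.
Round 2: Osei vs Diaz — 9–8, Osei advances.
Round 3: Osei vs Ruiz — 9–8, Osei advances.
Round 4: Osei vs Pham — 12–5, Osei advances.
The agenda winner is Osei.

Osei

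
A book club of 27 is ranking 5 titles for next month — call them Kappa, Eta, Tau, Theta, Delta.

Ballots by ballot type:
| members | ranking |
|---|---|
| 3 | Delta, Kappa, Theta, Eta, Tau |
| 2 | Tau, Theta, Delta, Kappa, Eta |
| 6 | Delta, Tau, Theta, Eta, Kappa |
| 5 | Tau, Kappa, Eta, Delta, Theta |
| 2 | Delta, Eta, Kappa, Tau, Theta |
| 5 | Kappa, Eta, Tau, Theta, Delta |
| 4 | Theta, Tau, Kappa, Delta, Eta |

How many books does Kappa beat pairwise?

Kappa against each rival (27 members):
Kappa vs Eta: Kappa is ranked higher on 3+2+5+5+4 = 19 ballots, Eta on 8. Kappa wins 19–8.
Kappa–Tau: Tau 17–10.
Kappa vs Theta: 15 to 12, Kappa.
Kappa vs Delta: Kappa, 14–13.
Kappa beats Eta, Theta, Delta; loses to Tau — 3 pairwise wins.

3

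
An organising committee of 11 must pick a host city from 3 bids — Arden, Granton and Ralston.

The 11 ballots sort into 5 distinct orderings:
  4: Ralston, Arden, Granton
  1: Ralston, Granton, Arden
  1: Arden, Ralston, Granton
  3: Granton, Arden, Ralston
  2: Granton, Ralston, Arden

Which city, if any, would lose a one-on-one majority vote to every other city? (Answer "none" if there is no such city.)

Head-to-head results (11 organisers):
Arden vs Granton: 4+1 = 5 for Arden, 6 for Granton — Granton by 6–5.
Arden vs Ralston: 1+3 = 4 for Arden, 7 for Ralston — Ralston by 7–4.
Granton vs Ralston: Granton preferred on 3+2 = 5 ballots; Ralston wins 6–5.
Arden is beaten in every head-to-head and is the Condorcet loser.

Arden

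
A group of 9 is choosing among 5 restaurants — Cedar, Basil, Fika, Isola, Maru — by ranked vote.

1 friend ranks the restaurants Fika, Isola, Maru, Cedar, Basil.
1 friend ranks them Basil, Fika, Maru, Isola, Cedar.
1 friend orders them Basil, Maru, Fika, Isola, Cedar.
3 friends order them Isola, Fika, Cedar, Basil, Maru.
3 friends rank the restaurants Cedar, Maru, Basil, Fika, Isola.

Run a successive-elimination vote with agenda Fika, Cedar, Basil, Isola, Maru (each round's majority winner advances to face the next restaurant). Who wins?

Round 1: Fika vs Cedar — 6–3, Fika advances.
Round 2: Fika vs Basil — 4–5, Basil advances.
Round 3: Basil vs Isola — 5–4, Basil advances.
Round 4: Basil vs Maru — 5–4, Basil advances.
The agenda winner is Basil.

Basil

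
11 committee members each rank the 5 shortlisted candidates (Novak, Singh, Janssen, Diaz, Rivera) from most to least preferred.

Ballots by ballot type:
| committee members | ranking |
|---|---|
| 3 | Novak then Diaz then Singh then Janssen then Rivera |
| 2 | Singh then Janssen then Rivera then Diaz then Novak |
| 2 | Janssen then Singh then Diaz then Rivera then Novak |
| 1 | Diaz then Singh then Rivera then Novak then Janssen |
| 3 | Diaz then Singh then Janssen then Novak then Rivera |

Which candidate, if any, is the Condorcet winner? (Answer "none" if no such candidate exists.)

Diaz

Pairwise majorities:
Novak vs Singh: 3 to 8, Singh.
Novak vs Janssen: 3+1 = 4 for Novak, 7 for Janssen — Janssen by 7–4.
Novak vs Diaz: Novak preferred on 3 ballots; Diaz wins 8–3.
Novak vs Rivera: Novak is ranked higher on 3+3 = 6 ballots, Rivera on 5. Novak wins 6–5.
Singh vs Janssen: Singh preferred on 3+2+1+3 = 9 ballots; Singh wins 9–2.
Singh vs Diaz: 4 to 7, Diaz.
Singh vs Rivera: 11 to 0, Singh.
Janssen vs Diaz: 2+2 = 4 for Janssen, 7 for Diaz — Diaz by 7–4.
Janssen vs Rivera: Janssen preferred on 3+2+2+3 = 10 ballots; Janssen wins 10–1.
Diaz vs Rivera: Diaz preferred on 3+2+1+3 = 9 ballots; Diaz wins 9–2.
Diaz defeats every rival head-to-head and is the Condorcet winner.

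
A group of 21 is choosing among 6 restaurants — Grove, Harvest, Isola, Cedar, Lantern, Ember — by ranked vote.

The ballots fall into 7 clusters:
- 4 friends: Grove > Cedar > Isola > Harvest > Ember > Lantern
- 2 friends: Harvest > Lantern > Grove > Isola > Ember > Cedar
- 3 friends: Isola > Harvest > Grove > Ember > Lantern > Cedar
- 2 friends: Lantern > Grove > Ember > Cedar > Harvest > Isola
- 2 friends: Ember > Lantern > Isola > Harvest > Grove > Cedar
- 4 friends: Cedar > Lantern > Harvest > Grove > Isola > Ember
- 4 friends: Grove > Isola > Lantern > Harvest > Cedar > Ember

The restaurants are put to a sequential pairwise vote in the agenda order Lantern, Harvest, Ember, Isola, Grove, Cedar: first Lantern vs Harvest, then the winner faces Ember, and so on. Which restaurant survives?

Round 1: Lantern vs Harvest — 12–9, Lantern advances.
Round 2: Lantern vs Ember — 12–9, Lantern advances.
Round 3: Lantern vs Isola — 10–11, Isola advances.
Round 4: Isola vs Grove — 5–16, Grove advances.
Round 5: Grove vs Cedar — 17–4, Grove advances.
Grove survives the agenda.

Grove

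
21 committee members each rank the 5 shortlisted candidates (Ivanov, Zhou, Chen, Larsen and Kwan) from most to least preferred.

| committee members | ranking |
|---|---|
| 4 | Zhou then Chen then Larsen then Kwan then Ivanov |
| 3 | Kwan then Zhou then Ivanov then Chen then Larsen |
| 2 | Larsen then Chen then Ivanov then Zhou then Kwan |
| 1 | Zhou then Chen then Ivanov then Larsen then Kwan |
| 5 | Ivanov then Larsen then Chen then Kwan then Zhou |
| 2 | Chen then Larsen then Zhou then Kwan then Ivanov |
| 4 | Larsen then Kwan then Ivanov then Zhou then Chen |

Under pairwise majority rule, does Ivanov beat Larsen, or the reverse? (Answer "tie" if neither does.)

Ballots ranking Ivanov above Larsen: 3 + 1 + 5 = 9.
Ballots ranking Larsen above Ivanov: 21 − 9 = 12.
Larsen wins the head-to-head 12–9.

Larsen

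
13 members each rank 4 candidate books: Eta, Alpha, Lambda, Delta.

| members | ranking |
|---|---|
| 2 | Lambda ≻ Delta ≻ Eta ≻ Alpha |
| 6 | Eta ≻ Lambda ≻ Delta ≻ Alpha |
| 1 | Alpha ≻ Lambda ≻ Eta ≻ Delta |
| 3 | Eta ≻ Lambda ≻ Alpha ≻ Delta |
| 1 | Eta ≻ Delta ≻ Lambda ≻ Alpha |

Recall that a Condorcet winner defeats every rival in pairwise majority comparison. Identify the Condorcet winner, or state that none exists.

Pairwise majorities:
Eta vs Alpha: 12 to 1, Eta.
Eta–Lambda: Eta 10–3.
Eta–Delta: Eta 11–2.
Alpha vs Lambda: Lambda wins 12–1.
Alpha vs Delta: 4 to 9, Delta.
Lambda vs Delta: Lambda is ranked higher on 2+6+1+3 = 12 ballots, Delta on 1. Lambda wins 12–1.
Eta beats each of Alpha, Lambda, Delta — Eta is the Condorcet winner.

Eta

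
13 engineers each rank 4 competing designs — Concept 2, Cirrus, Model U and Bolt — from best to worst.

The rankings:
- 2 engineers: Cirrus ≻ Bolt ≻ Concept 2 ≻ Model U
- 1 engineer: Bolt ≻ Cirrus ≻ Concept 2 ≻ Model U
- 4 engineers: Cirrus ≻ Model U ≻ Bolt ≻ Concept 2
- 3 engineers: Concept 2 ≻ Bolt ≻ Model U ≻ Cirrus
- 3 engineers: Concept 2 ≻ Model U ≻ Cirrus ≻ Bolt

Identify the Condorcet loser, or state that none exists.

Head-to-head results (13 engineers):
Concept 2–Cirrus: Cirrus 7–6.
Concept 2 vs Model U: Concept 2 wins 9–4.
Concept 2 vs Bolt: 3+3 = 6 for Concept 2, 7 for Bolt — Bolt by 7–6.
Cirrus vs Model U: Cirrus wins 7–6.
Cirrus–Bolt: Cirrus 9–4.
Model U vs Bolt: Model U is ranked higher on 4+3 = 7 ballots, Bolt on 6. Model U wins 7–6.
No design is winless: Concept 2 beats Model U; Cirrus beats Concept 2; Model U beats Bolt; Bolt beats Concept 2. There is no Condorcet loser.

none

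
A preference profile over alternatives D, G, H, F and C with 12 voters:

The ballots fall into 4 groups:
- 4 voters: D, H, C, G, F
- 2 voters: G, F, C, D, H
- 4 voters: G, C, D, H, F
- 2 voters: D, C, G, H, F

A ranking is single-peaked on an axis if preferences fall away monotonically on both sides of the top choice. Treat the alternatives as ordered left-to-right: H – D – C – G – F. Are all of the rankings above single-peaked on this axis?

yes

Axis positions: H=1, D=2, C=3, G=4, F=5.
Group 1 (peak D at position 2): ranking walks positions 2-1-3-4-5, expanding outward from the peak — single-peaked.
Group 2 (peak G at position 4): ranking walks positions 4-5-3-2-1, expanding outward from the peak — single-peaked.
Group 3 (peak G at position 4): ranking walks positions 4-3-2-1-5, expanding outward from the peak — single-peaked.
Group 4 (peak D at position 2): ranking walks positions 2-3-4-1-5, expanding outward from the peak — single-peaked.
Every ranking is single-peaked on this axis.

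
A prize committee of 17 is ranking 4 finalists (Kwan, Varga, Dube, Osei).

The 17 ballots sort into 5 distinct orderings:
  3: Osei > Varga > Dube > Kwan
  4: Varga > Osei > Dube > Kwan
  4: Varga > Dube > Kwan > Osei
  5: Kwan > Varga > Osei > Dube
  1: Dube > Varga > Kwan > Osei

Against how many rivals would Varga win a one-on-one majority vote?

3

Varga against each rival (17 jurors):
Varga vs Kwan: Varga wins 12–5.
Varga vs Dube: 16 to 1, Varga.
Varga vs Osei: Varga wins 14–3.
Varga beats Kwan, Dube, Osei — 3 pairwise wins.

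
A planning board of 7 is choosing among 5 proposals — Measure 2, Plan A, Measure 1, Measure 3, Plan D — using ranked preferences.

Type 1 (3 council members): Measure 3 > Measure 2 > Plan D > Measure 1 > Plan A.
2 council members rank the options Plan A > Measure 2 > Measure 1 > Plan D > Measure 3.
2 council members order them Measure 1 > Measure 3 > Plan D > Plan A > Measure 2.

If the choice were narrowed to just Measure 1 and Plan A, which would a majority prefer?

Measure 1

Ballots ranking Measure 1 above Plan A: 3 + 2 = 5.
Ballots ranking Plan A above Measure 1: 7 − 5 = 2.
Measure 1 wins the head-to-head 5–2.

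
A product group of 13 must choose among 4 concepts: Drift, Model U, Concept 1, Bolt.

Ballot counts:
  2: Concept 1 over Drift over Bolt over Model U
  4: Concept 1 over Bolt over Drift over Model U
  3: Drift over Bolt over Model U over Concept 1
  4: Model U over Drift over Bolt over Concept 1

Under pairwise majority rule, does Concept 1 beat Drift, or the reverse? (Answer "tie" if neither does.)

Drift

Ballots ranking Concept 1 above Drift: 2 + 4 = 6.
Ballots ranking Drift above Concept 1: 13 − 6 = 7.
Drift wins the head-to-head 7–6.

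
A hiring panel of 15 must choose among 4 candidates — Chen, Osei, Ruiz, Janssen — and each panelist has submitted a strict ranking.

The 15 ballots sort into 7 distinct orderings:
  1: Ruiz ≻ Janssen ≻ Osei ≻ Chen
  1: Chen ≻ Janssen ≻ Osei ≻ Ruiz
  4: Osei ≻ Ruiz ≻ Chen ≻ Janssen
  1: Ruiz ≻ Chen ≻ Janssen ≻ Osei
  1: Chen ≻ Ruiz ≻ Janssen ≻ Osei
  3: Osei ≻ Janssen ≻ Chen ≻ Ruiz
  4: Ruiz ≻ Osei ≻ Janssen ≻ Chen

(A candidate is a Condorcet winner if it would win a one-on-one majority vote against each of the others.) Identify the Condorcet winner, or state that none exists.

Pairwise majorities:
Chen vs Osei: Osei, 12–3.
Chen vs Ruiz: Ruiz wins 10–5.
Chen vs Janssen: Janssen wins 8–7.
Osei–Ruiz: Osei 8–7.
Osei vs Janssen: Osei is ranked higher on 4+3+4 = 11 ballots, Janssen on 4. Osei wins 11–4.
Ruiz vs Janssen: Ruiz wins 11–4.
Osei defeats every rival head-to-head and is the Condorcet winner.

Osei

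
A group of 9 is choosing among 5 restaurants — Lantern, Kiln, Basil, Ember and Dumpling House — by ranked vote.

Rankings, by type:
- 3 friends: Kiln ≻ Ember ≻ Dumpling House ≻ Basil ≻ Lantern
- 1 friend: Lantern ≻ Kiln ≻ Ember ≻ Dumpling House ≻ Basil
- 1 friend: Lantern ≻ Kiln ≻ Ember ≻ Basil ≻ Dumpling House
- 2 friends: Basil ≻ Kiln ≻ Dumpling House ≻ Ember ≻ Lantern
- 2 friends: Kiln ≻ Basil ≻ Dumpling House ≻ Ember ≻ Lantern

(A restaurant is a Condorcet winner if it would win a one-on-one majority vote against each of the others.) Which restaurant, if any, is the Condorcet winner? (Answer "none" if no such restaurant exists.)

Pairwise majorities:
Lantern vs Kiln: 2 to 7, Kiln.
Lantern vs Basil: Lantern is ranked higher on 1+1 = 2 ballots, Basil on 7. Basil wins 7–2.
Lantern vs Ember: Lantern is ranked higher on 1+1 = 2 ballots, Ember on 7. Ember wins 7–2.
Lantern vs Dumpling House: 2 to 7, Dumpling House.
Kiln vs Basil: Kiln preferred on 3+1+1+2 = 7 ballots; Kiln wins 7–2.
Kiln vs Ember: Kiln is ranked higher on 3+1+1+2+2 = 9 ballots, Ember on 0. Kiln wins 9–0.
Kiln vs Dumpling House: 9 to 0, Kiln.
Basil vs Ember: 2+2 = 4 for Basil, 5 for Ember — Ember by 5–4.
Basil vs Dumpling House: 1+2+2 = 5 for Basil, 4 for Dumpling House — Basil by 5–4.
Ember vs Dumpling House: Ember preferred on 3+1+1 = 5 ballots; Ember wins 5–4.
Kiln wins every pairwise contest, so Kiln is the Condorcet winner.

Kiln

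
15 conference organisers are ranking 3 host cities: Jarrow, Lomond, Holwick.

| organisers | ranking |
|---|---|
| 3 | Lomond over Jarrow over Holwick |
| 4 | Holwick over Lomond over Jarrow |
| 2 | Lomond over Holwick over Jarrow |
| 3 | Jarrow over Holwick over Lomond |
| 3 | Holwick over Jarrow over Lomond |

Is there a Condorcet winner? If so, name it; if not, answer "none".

Holwick

Check each pair by majority over 15 ballots:
Jarrow–Lomond: Lomond 9–6.
Jarrow vs Holwick: 6 to 9, Holwick.
Lomond vs Holwick: Holwick wins 10–5.
Holwick beats each of Jarrow, Lomond — Holwick is the Condorcet winner.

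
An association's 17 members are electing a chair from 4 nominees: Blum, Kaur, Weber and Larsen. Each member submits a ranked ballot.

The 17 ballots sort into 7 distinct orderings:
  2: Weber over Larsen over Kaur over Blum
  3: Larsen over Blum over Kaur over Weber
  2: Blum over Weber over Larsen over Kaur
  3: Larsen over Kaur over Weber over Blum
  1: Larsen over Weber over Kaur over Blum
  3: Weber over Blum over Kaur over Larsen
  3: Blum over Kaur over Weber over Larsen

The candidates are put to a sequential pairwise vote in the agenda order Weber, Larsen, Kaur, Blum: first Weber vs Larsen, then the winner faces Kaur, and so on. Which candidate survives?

Blum

Round 1: Weber vs Larsen — 10–7, Weber advances.
Round 2: Weber vs Kaur — 8–9, Kaur advances.
Round 3: Kaur vs Blum — 6–11, Blum advances.
The agenda winner is Blum.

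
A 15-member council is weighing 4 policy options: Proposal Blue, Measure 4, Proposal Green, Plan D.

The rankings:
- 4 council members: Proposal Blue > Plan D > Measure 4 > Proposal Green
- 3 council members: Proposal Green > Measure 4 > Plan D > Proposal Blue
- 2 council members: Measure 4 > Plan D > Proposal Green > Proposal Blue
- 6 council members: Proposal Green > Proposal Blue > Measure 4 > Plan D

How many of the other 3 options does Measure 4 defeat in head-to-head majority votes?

1

Measure 4 against each rival (15 council members):
Measure 4 vs Proposal Blue: 3+2 = 5 for Measure 4, 10 for Proposal Blue — Proposal Blue by 10–5.
Measure 4 vs Proposal Green: Proposal Green, 9–6.
Measure 4 vs Plan D: Measure 4, 11–4.
Measure 4 beats Plan D; loses to Proposal Blue, Proposal Green — 1 pairwise win.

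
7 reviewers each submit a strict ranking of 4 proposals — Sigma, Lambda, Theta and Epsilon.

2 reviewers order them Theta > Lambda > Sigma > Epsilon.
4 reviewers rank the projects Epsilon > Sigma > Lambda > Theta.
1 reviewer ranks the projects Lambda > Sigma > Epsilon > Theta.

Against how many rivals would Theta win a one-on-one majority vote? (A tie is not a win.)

Theta against each rival (7 reviewers):
Theta vs Sigma: Sigma, 5–2.
Theta–Lambda: Lambda 5–2.
Theta vs Epsilon: Epsilon wins 5–2.
Theta beats no one; loses to Sigma, Lambda, Epsilon — 0 pairwise wins.

0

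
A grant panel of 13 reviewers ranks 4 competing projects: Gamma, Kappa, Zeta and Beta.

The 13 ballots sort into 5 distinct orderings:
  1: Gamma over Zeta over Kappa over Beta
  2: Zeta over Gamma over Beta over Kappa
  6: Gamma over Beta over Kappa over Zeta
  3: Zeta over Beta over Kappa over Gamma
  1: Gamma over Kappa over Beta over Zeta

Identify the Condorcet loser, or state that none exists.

Pairwise majorities:
Gamma vs Kappa: Gamma wins 10–3.
Gamma vs Zeta: 1+6+1 = 8 for Gamma, 5 for Zeta — Gamma by 8–5.
Gamma–Beta: Gamma 10–3.
Kappa vs Zeta: Kappa, 7–6.
Kappa vs Beta: Beta wins 11–2.
Zeta vs Beta: Zeta preferred on 1+2+3 = 6 ballots; Beta wins 7–6.
Only Zeta has no wins; Zeta is the Condorcet loser.

Zeta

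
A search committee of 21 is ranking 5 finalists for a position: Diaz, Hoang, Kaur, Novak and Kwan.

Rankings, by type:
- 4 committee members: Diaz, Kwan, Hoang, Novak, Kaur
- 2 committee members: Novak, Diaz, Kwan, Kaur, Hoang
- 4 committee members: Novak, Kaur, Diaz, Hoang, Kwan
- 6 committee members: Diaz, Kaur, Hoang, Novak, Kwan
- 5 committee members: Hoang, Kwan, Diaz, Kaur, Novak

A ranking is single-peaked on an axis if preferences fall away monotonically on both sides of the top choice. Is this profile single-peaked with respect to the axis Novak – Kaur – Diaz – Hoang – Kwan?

Axis positions: Novak=1, Kaur=2, Diaz=3, Hoang=4, Kwan=5.
Type 1: ranking walks positions 3-5-4-1-2; Kwan is ranked above Hoang even though Hoang lies between Kwan and the peak Diaz on the axis — preferences dip and rise again. Not single-peaked.
Type 2: ranking walks positions 1-3-5-2-4; Diaz is ranked above Kaur even though Kaur lies between Diaz and the peak Novak on the axis — preferences dip and rise again. Not single-peaked.
Type 3 (peak Novak at position 1): ranking walks positions 1-2-3-4-5, expanding outward from the peak — single-peaked.
Type 4 (peak Diaz at position 3): ranking walks positions 3-2-4-1-5, expanding outward from the peak — single-peaked.
Type 5 (peak Hoang at position 4): ranking walks positions 4-5-3-2-1, expanding outward from the peak — single-peaked.
Type 1 violates single-peakedness, so the profile is not single-peaked on this axis.

no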